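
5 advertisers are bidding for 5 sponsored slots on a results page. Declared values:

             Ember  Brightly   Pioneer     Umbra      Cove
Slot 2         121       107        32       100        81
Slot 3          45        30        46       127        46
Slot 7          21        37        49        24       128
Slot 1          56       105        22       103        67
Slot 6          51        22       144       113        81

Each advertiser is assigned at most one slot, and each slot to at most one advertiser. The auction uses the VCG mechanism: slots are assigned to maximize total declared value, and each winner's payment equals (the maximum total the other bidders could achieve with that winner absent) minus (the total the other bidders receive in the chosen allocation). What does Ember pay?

Efficient allocation: Ember→Slot 2 ($121), Brightly→Slot 1 ($105), Pioneer→Slot 6 ($144), Umbra→Slot 3 ($127), Cove→Slot 7 ($128); total welfare W = $625.
Ember receives Slot 2 at value $121, so the others get W − 121 = $504.
Without Ember: best allocation of the remaining 4 bidders over all 5 slots is Brightly→Slot 2 ($107), Pioneer→Slot 6 ($144), Umbra→Slot 3 ($127), Cove→Slot 7 ($128), total $506.
VCG payment = (others' best without Ember) − (others' welfare with Ember) = 506 − 504 = $2.

Ember pays $2.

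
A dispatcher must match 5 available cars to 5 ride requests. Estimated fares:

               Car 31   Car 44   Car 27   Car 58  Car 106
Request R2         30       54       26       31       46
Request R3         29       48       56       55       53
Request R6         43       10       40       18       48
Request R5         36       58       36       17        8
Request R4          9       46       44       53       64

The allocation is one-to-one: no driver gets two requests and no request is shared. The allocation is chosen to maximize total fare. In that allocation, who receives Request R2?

Optimal: Car 31→Request R6 ($43), Car 44→Request R5 ($58), Car 27→Request R3 ($56), Car 58→Request R4 ($53), Car 106→Request R2 ($46) — total 43+58+56+53+46 = $256.
Column-greedy (each request in turn goes to its best remaining driver) gives $247, worse by 9.
Next-best assignment: Car 31→Request R6, Car 44→Request R2, Car 27→Request R5, Car 58→Request R3, Car 106→Request R4 = $252.
Swapping Car 106↔Car 27 (Car 106→Request R3 $53, Car 27→Request R2 $26) loses 23.
Car 106's own top request is Request R4 ($64), but forcing Car 106→Request R4 and reassigning the rest optimally gives only $252 — worse by 4.

Car 106 receives Request R2.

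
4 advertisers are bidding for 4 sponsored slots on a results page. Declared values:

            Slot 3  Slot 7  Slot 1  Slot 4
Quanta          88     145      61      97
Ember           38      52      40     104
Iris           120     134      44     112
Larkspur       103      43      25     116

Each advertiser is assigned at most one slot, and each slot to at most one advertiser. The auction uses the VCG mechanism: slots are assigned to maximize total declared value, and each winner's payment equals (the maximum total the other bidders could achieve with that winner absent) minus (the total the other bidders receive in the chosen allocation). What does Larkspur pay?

Efficient allocation: Quanta→Slot 7 ($145), Ember→Slot 1 ($40), Iris→Slot 3 ($120), Larkspur→Slot 4 ($116); total welfare W = $421.
Larkspur receives Slot 4 at value $116, so the others get W − 116 = $305.
Without Larkspur: best allocation of the remaining 3 bidders over all 4 slots is Quanta→Slot 7 ($145), Ember→Slot 4 ($104), Iris→Slot 3 ($120), total $369.
VCG payment = (others' best without Larkspur) − (others' welfare with Larkspur) = 369 − 305 = $64.

Larkspur pays $64.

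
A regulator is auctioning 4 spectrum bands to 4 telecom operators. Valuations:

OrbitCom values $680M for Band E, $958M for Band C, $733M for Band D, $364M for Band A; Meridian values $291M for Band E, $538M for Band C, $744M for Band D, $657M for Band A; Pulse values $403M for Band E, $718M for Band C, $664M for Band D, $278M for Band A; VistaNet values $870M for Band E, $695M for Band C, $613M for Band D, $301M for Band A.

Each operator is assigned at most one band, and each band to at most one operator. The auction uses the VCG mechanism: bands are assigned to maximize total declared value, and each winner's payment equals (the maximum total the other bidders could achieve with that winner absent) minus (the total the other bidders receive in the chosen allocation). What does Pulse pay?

Pulse pays $87M.

Efficient allocation: OrbitCom→Band C ($958M), Meridian→Band A ($657M), Pulse→Band D ($664M), VistaNet→Band E ($870M); total welfare W = $3149M.
Pulse receives Band D at value $664M, so the others get W − 664 = $2485M.
Without Pulse: best allocation of the remaining 3 bidders over all 4 bands is OrbitCom→Band C ($958M), Meridian→Band D ($744M), VistaNet→Band E ($870M), total $2572M.
VCG payment = (others' best without Pulse) − (others' welfare with Pulse) = 2572 − 2485 = $87M.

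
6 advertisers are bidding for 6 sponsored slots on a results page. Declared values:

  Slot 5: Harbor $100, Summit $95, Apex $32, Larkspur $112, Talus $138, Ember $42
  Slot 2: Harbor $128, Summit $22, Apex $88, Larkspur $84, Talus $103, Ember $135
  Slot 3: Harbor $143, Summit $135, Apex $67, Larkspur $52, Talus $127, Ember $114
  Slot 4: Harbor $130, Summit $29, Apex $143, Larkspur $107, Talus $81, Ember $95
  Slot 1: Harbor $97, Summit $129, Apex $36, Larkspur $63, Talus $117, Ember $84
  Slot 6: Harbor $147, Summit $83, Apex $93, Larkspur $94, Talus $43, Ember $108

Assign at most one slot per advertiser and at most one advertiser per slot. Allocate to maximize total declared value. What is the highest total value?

Maximum total: $793

Optimal: Harbor→Slot 6 ($147), Summit→Slot 1 ($129), Apex→Slot 4 ($143), Larkspur→Slot 5 ($112), Talus→Slot 3 ($127), Ember→Slot 2 ($135) — total 147+129+143+112+127+135 = $793.
Row-greedy (each advertiser in turn takes its best remaining slot) gives $789, worse by 4.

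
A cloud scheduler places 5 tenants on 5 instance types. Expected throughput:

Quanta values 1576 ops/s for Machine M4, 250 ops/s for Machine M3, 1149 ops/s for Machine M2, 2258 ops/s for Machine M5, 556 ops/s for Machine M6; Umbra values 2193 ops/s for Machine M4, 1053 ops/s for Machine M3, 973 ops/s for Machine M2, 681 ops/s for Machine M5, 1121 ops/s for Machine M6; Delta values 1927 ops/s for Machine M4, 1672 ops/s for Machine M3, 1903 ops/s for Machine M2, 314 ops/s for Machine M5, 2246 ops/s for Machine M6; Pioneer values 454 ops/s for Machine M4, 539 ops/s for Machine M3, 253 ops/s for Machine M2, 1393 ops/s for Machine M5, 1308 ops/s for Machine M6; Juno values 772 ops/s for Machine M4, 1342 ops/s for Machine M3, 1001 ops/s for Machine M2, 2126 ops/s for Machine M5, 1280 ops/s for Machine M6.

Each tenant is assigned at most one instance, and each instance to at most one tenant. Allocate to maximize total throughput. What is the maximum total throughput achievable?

Maximum total: 9004 ops/s

Optimal: Quanta→Machine M5 (2258 ops/s), Umbra→Machine M4 (2193 ops/s), Delta→Machine M2 (1903 ops/s), Pioneer→Machine M6 (1308 ops/s), Juno→Machine M3 (1342 ops/s) — total 2258+2193+1903+1308+1342 = 9004 ops/s.
Column-greedy (each instance in turn goes to its best remaining tenant) gives 8448 ops/s, worse by 556.
Next-best assignment: Quanta→Machine M2, Umbra→Machine M4, Delta→Machine M3, Pioneer→Machine M6, Juno→Machine M5 = 8448 ops/s.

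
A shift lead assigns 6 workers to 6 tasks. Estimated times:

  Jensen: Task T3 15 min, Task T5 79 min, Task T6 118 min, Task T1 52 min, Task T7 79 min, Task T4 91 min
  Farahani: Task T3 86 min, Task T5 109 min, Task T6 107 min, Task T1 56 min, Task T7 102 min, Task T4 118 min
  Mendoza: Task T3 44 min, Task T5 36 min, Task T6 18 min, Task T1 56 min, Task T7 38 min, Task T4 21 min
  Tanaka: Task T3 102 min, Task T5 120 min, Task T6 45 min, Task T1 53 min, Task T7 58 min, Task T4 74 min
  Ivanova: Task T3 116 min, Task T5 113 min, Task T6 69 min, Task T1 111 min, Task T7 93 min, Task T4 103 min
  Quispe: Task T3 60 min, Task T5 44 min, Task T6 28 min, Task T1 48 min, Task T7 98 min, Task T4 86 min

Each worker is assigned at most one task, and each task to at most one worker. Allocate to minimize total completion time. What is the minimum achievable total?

Min total: 263 min

Treat this as an assignment problem: match each worker to one task.
Optimal: Jensen→Task T3 (15 min), Farahani→Task T1 (56 min), Mendoza→Task T4 (21 min), Tanaka→Task T7 (58 min), Ivanova→Task T6 (69 min), Quispe→Task T5 (44 min) — total 15+56+21+58+69+44 = 263 min.
Checked against all permutations: 263 min is optimal.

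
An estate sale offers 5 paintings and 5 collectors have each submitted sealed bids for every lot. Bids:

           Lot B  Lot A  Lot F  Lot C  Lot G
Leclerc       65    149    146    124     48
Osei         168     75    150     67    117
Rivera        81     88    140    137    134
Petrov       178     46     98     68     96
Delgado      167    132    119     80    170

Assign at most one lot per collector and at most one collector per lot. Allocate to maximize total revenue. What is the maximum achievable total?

Maximum total: $784

This is the linear assignment problem.
Optimal: Leclerc→Lot A ($149), Osei→Lot F ($150), Rivera→Lot C ($137), Petrov→Lot B ($178), Delgado→Lot G ($170) — total 149+150+137+178+170 = $784.
Row-greedy (each collector in turn takes its best remaining lot) gives $633, worse by 151.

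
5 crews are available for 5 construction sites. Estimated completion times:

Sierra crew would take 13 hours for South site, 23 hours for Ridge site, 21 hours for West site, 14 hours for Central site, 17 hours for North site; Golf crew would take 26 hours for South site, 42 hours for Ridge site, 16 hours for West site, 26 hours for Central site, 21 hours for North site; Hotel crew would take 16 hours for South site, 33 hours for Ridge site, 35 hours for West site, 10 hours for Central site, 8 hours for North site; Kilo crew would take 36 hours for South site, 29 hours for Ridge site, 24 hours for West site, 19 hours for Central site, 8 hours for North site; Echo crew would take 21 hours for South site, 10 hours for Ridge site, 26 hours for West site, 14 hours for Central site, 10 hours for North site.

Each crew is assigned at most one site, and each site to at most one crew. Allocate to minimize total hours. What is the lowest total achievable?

Min total: 57 hours

Optimal: Sierra crew→South site (13 hours), Golf crew→West site (16 hours), Hotel crew→Central site (10 hours), Kilo crew→North site (8 hours), Echo crew→Ridge site (10 hours) — total 13+16+10+8+10 = 57 hours.
Min-entry greedy (repeatedly take the single cheapest remaining cell) gives 66 hours, worse by 9.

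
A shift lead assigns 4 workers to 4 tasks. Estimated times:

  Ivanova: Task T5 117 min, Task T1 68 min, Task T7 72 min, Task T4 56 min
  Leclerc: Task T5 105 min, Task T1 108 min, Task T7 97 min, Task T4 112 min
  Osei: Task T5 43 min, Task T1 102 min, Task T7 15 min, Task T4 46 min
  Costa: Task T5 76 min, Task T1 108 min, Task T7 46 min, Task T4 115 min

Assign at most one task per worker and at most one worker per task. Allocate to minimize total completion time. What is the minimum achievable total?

Min total: 253 min

Optimal: Ivanova→Task T4 (56 min), Leclerc→Task T1 (108 min), Osei→Task T5 (43 min), Costa→Task T7 (46 min) — total 56+108+43+46 = 253 min.
Min-entry greedy (repeatedly take the single cheapest remaining cell) gives 255 min, worse by 2.
Swapping Leclerc↔Osei (Leclerc→Task T5 105 min, Osei→Task T1 102 min) adds 56.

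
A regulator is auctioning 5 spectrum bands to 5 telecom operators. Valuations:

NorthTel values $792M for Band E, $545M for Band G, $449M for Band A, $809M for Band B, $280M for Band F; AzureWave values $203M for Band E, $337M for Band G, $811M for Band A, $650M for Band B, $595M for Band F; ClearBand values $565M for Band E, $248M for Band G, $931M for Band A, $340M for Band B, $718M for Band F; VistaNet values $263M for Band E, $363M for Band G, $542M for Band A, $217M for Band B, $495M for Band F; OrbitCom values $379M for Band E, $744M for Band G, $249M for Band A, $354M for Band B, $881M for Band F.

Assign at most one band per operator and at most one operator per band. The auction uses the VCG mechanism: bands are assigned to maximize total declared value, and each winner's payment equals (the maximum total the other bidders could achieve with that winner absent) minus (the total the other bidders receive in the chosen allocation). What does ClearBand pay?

Efficient allocation: NorthTel→Band E ($792M), AzureWave→Band B ($650M), ClearBand→Band A ($931M), VistaNet→Band G ($363M), OrbitCom→Band F ($881M); total welfare W = $3617M.
ClearBand receives Band A at value $931M, so the others get W − 931 = $2686M.
Without ClearBand: best allocation of the remaining 4 bidders over all 5 bands is NorthTel→Band E ($792M), AzureWave→Band B ($650M), VistaNet→Band A ($542M), OrbitCom→Band F ($881M), total $2865M.
VCG payment = (others' best without ClearBand) − (others' welfare with ClearBand) = 2865 − 2686 = $179M.

ClearBand pays $179M.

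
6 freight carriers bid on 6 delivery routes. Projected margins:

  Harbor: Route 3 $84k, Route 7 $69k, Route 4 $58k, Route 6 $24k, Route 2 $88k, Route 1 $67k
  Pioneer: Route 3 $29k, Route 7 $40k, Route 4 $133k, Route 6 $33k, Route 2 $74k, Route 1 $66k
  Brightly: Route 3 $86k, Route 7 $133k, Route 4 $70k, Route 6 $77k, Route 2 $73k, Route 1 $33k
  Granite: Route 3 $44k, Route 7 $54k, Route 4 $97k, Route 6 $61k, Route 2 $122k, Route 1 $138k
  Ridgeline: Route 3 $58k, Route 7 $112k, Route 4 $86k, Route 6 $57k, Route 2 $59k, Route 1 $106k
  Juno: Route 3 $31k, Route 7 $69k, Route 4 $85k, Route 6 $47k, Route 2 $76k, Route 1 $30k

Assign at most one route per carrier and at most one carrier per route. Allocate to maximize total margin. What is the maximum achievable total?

Max total: $625k

Optimal: Harbor→Route 3 ($84k), Pioneer→Route 4 ($133k), Brightly→Route 7 ($133k), Granite→Route 2 ($122k), Ridgeline→Route 1 ($106k), Juno→Route 6 ($47k) — total 84+133+133+122+106+47 = $625k.
Row-greedy (each carrier in turn takes its best remaining route) gives $597k, worse by 28.
Swapping Harbor↔Ridgeline (Harbor→Route 1 $67k, Ridgeline→Route 3 $58k) loses 65.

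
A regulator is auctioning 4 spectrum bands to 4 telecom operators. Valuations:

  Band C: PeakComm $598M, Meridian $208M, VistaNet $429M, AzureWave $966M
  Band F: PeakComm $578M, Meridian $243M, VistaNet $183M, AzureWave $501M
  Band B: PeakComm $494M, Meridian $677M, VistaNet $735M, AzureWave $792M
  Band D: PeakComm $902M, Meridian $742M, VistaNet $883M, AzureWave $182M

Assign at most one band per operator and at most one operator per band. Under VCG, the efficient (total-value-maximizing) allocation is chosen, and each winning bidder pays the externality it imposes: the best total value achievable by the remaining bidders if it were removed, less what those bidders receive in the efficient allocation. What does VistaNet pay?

Efficient allocation: PeakComm→Band F ($578M), Meridian→Band B ($677M), VistaNet→Band D ($883M), AzureWave→Band C ($966M); total welfare W = $3104M.
VistaNet receives Band D at value $883M, so the others get W − 883 = $2221M.
Without VistaNet: best allocation of the remaining 3 bidders over all 4 bands is PeakComm→Band D ($902M), Meridian→Band B ($677M), AzureWave→Band C ($966M), total $2545M.
VCG payment = (others' best without VistaNet) − (others' welfare with VistaNet) = 2545 − 2221 = $324M.

VistaNet pays $324M.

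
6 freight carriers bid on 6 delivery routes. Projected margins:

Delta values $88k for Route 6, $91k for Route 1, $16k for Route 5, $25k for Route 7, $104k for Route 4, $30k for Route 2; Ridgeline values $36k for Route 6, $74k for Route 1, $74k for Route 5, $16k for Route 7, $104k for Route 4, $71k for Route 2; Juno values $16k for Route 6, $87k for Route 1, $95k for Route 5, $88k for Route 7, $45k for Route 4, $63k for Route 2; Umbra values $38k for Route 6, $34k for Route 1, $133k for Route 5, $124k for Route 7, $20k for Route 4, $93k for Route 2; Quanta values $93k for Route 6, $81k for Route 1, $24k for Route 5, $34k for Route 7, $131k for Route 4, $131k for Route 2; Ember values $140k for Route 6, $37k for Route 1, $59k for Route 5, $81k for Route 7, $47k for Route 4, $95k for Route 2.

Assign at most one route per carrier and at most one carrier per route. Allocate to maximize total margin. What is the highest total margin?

Treat this as an assignment problem: match each carrier to one route.
Optimal: Delta→Route 1 ($91k), Ridgeline→Route 4 ($104k), Juno→Route 7 ($88k), Umbra→Route 5 ($133k), Quanta→Route 2 ($131k), Ember→Route 6 ($140k) — total 91+104+88+133+131+140 = $687k.
Column-greedy (each route in turn goes to its best remaining carrier) gives $654k, worse by 33.
Next-best assignment: Delta→Route 1, Ridgeline→Route 4, Juno→Route 5, Umbra→Route 7, Quanta→Route 2, Ember→Route 6 = $685k.
Every other assignment is strictly worse.

Maximum total: $687k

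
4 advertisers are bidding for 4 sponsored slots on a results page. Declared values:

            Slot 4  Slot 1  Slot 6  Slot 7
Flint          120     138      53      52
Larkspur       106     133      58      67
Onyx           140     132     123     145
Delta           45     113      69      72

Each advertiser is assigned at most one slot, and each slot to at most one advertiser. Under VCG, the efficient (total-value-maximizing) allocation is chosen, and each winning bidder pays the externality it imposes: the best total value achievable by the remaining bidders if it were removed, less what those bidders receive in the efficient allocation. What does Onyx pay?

Efficient allocation: Flint→Slot 4 ($120), Larkspur→Slot 1 ($133), Onyx→Slot 7 ($145), Delta→Slot 6 ($69); total welfare W = $467.
Onyx receives Slot 7 at value $145, so the others get W − 145 = $322.
Without Onyx: best allocation of the remaining 3 bidders over all 4 slots is Flint→Slot 4 ($120), Larkspur→Slot 1 ($133), Delta→Slot 7 ($72), total $325.
VCG payment = (others' best without Onyx) − (others' welfare with Onyx) = 325 − 322 = $3.

Onyx pays $3.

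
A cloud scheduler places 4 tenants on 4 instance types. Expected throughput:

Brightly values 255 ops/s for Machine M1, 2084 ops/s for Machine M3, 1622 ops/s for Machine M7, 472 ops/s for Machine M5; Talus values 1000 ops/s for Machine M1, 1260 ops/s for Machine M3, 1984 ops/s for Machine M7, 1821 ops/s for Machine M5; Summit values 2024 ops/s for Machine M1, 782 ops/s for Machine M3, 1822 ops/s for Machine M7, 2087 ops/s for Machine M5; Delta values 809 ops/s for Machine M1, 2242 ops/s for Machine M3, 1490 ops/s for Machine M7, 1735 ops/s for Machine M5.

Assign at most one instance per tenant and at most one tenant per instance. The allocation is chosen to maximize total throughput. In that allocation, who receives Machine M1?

This is the linear assignment problem.
Optimal: Brightly→Machine M3 (2084 ops/s), Talus→Machine M7 (1984 ops/s), Summit→Machine M1 (2024 ops/s), Delta→Machine M5 (1735 ops/s) — total 2084+1984+2024+1735 = 7827 ops/s.
Column-greedy (each instance in turn goes to its best remaining tenant) gives 6722 ops/s, worse by 1105.
Summit's own top instance is Machine M5 (2087 ops/s), but forcing Summit→Machine M5 and reassigning the rest optimally gives only 6964 ops/s — worse by 863.

Summit receives Machine M1.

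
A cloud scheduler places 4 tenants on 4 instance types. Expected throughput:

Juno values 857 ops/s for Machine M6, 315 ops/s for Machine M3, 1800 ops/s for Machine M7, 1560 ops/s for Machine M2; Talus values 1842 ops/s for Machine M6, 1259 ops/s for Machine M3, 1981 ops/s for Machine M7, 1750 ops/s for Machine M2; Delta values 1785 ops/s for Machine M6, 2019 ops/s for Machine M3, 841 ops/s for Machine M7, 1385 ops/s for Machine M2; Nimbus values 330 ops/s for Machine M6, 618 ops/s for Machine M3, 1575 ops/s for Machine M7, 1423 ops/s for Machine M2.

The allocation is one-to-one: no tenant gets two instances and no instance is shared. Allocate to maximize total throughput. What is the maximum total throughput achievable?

Maximum total: 7084 ops/s

Optimal: Juno→Machine M7 (1800 ops/s), Talus→Machine M6 (1842 ops/s), Delta→Machine M3 (2019 ops/s), Nimbus→Machine M2 (1423 ops/s) — total 1800+1842+2019+1423 = 7084 ops/s.
Max-entry greedy (repeatedly take the single best remaining cell) gives 5890 ops/s, worse by 1194.
Every other assignment is strictly worse.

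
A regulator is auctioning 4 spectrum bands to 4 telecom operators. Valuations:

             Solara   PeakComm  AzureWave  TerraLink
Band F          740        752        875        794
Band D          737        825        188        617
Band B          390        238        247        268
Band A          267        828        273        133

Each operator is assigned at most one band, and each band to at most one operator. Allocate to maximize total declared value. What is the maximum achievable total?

This is the linear assignment problem.
Optimal: Solara→Band B ($390M), PeakComm→Band A ($828M), AzureWave→Band F ($875M), TerraLink→Band D ($617M) — total 390+828+875+617 = $2710M.
Column-greedy (each band in turn goes to its best remaining operator) gives $2223M, worse by 487.
Next-best assignment: Solara→Band D, PeakComm→Band A, AzureWave→Band F, TerraLink→Band B = $2708M.

Max total: $2710M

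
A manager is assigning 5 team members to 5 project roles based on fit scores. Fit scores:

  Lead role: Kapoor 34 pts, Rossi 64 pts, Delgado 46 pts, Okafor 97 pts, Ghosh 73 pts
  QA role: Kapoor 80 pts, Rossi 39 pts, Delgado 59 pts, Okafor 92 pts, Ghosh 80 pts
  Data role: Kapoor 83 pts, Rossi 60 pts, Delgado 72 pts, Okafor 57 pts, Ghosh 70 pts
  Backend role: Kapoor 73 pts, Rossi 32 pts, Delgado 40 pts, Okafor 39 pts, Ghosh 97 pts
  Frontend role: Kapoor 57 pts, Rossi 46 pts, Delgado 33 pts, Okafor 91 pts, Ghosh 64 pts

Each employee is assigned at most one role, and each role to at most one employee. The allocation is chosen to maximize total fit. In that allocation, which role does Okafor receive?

Okafor receives Frontend role.

This is the linear assignment problem.
Optimal: Kapoor→QA role (80 pts), Rossi→Lead role (64 pts), Delgado→Data role (72 pts), Okafor→Frontend role (91 pts), Ghosh→Backend role (97 pts) — total 80+64+72+91+97 = 404 pts.
Every other assignment is strictly worse.
Okafor's own top role is Lead role (97 pts), but forcing Okafor→Lead role and reassigning the rest optimally gives only 392 pts — worse by 12.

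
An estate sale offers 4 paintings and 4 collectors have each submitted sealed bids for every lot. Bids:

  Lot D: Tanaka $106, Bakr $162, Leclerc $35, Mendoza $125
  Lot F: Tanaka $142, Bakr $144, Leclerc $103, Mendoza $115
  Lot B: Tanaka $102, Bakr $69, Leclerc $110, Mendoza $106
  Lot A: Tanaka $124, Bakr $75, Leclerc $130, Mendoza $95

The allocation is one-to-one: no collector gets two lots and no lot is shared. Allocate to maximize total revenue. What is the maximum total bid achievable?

Maximum total: $540

Treat this as an assignment problem: match each collector to one lot.
Optimal: Tanaka→Lot F ($142), Bakr→Lot D ($162), Leclerc→Lot A ($130), Mendoza→Lot B ($106) — total 142+162+130+106 = $540.
Column-greedy (each lot in turn goes to its best remaining collector) gives $509, worse by 31.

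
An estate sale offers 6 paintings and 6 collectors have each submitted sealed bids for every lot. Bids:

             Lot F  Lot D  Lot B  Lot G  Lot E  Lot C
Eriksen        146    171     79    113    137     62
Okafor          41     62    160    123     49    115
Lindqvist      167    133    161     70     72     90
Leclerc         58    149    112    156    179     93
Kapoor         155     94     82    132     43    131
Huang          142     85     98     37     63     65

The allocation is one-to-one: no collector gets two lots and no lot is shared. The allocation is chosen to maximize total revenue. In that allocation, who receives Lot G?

Okafor receives Lot G.

This is the linear assignment problem.
Optimal: Eriksen→Lot D ($171), Okafor→Lot G ($123), Lindqvist→Lot B ($161), Leclerc→Lot E ($179), Kapoor→Lot C ($131), Huang→Lot F ($142) — total 171+123+161+179+131+142 = $907.
Row-greedy (each collector in turn takes its best remaining lot) gives $874, worse by 33.
Swapping Okafor↔Lindqvist (Okafor→Lot B $160, Lindqvist→Lot G $70) loses 54.
Okafor's own top lot is Lot B ($160), but forcing Okafor→Lot B and reassigning the rest optimally gives only $874 — worse by 33.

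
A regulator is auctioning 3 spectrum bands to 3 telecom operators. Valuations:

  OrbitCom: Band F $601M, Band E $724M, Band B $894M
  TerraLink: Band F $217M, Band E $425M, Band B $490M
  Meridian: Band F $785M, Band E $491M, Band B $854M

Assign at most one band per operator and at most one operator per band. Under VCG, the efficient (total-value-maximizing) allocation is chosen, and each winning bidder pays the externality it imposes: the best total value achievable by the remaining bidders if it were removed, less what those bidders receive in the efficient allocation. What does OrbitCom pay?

Efficient allocation: OrbitCom→Band B ($894M), TerraLink→Band E ($425M), Meridian→Band F ($785M); total welfare W = $2104M.
OrbitCom receives Band B at value $894M, so the others get W − 894 = $1210M.
Without OrbitCom: best allocation of the remaining 2 bidders over all 3 bands is TerraLink→Band E ($425M), Meridian→Band B ($854M), total $1279M.
VCG payment = (others' best without OrbitCom) − (others' welfare with OrbitCom) = 1279 − 1210 = $69M.

OrbitCom pays $69M.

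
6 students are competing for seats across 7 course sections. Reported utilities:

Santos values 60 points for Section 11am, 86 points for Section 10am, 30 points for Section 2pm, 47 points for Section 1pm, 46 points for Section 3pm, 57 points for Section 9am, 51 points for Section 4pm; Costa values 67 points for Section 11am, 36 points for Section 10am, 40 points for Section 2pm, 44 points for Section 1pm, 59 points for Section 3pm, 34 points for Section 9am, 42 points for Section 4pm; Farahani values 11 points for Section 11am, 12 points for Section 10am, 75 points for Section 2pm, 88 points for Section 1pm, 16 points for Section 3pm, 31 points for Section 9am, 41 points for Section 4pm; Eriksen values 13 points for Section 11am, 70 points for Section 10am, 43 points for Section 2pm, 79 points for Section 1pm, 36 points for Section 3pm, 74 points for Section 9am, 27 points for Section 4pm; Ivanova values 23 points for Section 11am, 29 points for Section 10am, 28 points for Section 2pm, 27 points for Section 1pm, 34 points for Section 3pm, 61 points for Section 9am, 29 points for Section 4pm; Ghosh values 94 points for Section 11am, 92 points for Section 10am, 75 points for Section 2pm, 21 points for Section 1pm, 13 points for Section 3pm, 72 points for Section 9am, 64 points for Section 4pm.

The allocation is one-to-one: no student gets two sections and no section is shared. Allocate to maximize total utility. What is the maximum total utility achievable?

Optimal: Santos→Section 10am (86 points), Costa→Section 3pm (59 points), Farahani→Section 2pm (75 points), Eriksen→Section 1pm (79 points), Ivanova→Section 9am (61 points), Ghosh→Section 11am (94 points) — total 86+59+75+79+61+94 = 454 points.
Row-greedy (each student in turn takes its best remaining section) gives 424 points, worse by 30.
Swapping Eriksen↔Santos (Eriksen→Section 10am 70 points, Santos→Section 1pm 47 points) loses 48.

Max total: 454 points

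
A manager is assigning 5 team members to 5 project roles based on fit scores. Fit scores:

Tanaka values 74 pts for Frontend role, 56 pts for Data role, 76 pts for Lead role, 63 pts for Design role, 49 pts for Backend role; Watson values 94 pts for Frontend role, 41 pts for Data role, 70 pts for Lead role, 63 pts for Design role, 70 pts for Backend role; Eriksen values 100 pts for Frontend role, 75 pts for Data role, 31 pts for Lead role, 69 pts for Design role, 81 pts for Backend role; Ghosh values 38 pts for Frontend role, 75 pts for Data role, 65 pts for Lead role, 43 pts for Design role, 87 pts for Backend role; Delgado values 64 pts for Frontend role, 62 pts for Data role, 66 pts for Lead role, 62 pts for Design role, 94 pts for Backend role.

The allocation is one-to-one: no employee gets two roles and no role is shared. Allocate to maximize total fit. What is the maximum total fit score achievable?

Treat this as an assignment problem: match each employee to one role.
Optimal: Tanaka→Lead role (76 pts), Watson→Frontend role (94 pts), Eriksen→Design role (69 pts), Ghosh→Data role (75 pts), Delgado→Backend role (94 pts) — total 76+94+69+75+94 = 408 pts.
Row-greedy (each employee in turn takes its best remaining role) gives 388 pts, worse by 20.

Max total: 408 pts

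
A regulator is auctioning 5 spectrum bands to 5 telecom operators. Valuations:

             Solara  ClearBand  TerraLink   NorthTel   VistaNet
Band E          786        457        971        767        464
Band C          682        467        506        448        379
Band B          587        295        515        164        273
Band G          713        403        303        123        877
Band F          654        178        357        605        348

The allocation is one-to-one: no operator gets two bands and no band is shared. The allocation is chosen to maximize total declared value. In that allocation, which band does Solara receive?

Solara receives Band B.

Optimal: Solara→Band B ($587M), ClearBand→Band C ($467M), TerraLink→Band E ($971M), NorthTel→Band F ($605M), VistaNet→Band G ($877M) — total 587+467+971+605+877 = $3507M.
No other one-to-one assignment exceeds $3507M.
Solara's own top band is Band E ($786M), but forcing Solara→Band E and reassigning the rest optimally gives only $3250M — worse by 257.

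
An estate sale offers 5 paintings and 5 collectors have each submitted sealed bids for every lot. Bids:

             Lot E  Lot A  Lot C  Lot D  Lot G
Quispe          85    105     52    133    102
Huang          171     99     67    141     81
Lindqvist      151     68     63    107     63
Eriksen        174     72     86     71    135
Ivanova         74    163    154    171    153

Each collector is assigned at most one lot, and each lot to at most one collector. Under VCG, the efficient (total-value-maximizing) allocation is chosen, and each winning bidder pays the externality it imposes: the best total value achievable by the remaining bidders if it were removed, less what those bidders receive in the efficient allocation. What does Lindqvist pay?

Lindqvist pays $67.

Efficient allocation: Quispe→Lot A ($105), Huang→Lot D ($141), Lindqvist→Lot E ($151), Eriksen→Lot G ($135), Ivanova→Lot C ($154); total welfare W = $686.
Lindqvist receives Lot E at value $151, so the others get W − 151 = $535.
Without Lindqvist: best allocation of the remaining 4 bidders over all 5 lots is Quispe→Lot D ($133), Huang→Lot E ($171), Eriksen→Lot G ($135), Ivanova→Lot A ($163), total $602.
VCG payment = (others' best without Lindqvist) − (others' welfare with Lindqvist) = 602 − 535 = $67.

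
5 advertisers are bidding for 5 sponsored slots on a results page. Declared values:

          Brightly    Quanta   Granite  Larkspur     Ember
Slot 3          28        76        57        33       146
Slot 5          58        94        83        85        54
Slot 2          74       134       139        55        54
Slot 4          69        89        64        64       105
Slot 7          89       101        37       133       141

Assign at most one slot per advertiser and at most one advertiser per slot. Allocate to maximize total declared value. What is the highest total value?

This is the linear assignment problem.
Optimal: Brightly→Slot 4 ($69), Quanta→Slot 5 ($94), Granite→Slot 2 ($139), Larkspur→Slot 7 ($133), Ember→Slot 3 ($146) — total 69+94+139+133+146 = $581.
Every other assignment is strictly worse.

Maximum total: $581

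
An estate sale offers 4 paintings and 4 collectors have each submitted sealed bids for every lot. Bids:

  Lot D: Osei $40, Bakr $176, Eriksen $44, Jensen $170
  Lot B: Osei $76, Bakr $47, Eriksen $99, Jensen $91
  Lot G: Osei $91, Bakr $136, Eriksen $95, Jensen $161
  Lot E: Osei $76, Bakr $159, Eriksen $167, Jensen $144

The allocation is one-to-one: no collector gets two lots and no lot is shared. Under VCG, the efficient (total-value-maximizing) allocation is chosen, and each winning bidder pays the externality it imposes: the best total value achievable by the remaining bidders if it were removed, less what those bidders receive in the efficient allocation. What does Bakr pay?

Efficient allocation: Osei→Lot B ($76), Bakr→Lot D ($176), Eriksen→Lot E ($167), Jensen→Lot G ($161); total welfare W = $580.
Bakr receives Lot D at value $176, so the others get W − 176 = $404.
Without Bakr: best allocation of the remaining 3 bidders over all 4 lots is Osei→Lot G ($91), Eriksen→Lot E ($167), Jensen→Lot D ($170), total $428.
VCG payment = (others' best without Bakr) − (others' welfare with Bakr) = 428 − 404 = $24.

Bakr pays $24.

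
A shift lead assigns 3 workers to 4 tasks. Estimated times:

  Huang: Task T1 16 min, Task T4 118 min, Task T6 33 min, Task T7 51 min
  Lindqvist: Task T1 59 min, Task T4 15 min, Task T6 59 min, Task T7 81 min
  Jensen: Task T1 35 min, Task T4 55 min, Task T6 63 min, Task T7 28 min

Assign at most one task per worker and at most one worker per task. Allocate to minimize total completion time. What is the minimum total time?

Optimal: Huang→Task T1 (16 min), Lindqvist→Task T4 (15 min), Jensen→Task T7 (28 min) — total 16+15+28 = 59 min.
Column-greedy (each task in turn goes to its cheapest remaining worker) gives 94 min, worse by 35.

Minimum total: 59 min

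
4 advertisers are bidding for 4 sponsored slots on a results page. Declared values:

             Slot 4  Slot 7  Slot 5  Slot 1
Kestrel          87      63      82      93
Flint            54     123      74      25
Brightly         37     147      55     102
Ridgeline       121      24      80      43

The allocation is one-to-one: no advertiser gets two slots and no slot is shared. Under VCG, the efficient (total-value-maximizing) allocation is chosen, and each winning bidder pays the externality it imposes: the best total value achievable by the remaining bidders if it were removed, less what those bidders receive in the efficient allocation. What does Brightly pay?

Brightly pays $49.

Efficient allocation: Kestrel→Slot 1 ($93), Flint→Slot 5 ($74), Brightly→Slot 7 ($147), Ridgeline→Slot 4 ($121); total welfare W = $435.
Brightly receives Slot 7 at value $147, so the others get W − 147 = $288.
Without Brightly: best allocation of the remaining 3 bidders over all 4 slots is Kestrel→Slot 1 ($93), Flint→Slot 7 ($123), Ridgeline→Slot 4 ($121), total $337.
VCG payment = (others' best without Brightly) − (others' welfare with Brightly) = 337 − 288 = $49.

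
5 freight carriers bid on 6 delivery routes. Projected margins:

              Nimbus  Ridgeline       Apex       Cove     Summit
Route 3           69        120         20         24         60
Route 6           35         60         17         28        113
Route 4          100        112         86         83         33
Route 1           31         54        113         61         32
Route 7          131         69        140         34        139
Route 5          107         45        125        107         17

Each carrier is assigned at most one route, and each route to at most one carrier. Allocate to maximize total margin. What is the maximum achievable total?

Treat this as an assignment problem: match each carrier to one route.
Optimal: Nimbus→Route 7 ($131k), Ridgeline→Route 3 ($120k), Apex→Route 1 ($113k), Cove→Route 5 ($107k), Summit→Route 6 ($113k) — total 131+120+113+107+113 = $584k.
Row-greedy (each carrier in turn takes its best remaining route) gives $572k, worse by 12.
Next-best assignment: Nimbus→Route 4, Ridgeline→Route 3, Apex→Route 7, Cove→Route 5, Summit→Route 6 = $580k.

Max total: $584k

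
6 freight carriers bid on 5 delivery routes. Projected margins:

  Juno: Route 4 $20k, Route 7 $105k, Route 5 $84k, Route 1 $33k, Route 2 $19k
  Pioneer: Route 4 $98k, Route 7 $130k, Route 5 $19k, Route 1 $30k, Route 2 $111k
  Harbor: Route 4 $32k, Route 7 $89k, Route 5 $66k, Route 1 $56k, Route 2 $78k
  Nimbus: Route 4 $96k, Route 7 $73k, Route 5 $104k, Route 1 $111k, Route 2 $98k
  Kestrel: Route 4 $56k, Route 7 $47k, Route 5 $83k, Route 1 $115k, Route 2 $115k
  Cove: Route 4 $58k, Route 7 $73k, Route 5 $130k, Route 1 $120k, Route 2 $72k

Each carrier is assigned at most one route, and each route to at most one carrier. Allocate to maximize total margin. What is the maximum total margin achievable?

Optimal: Pioneer→Route 4 ($98k), Juno→Route 7 ($105k), Cove→Route 5 ($130k), Nimbus→Route 1 ($111k), Kestrel→Route 2 ($115k) — total 98+105+130+111+115 = $559k.
Max-entry greedy (repeatedly take the single best remaining cell) gives $505k, worse by 54.
Every other assignment is strictly worse.

Max total: $559k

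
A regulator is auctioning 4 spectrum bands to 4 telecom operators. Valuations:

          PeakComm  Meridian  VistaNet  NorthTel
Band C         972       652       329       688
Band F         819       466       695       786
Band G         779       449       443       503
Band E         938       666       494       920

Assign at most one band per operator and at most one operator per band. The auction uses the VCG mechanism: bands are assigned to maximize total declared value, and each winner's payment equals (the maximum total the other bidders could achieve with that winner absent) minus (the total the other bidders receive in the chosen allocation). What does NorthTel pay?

Efficient allocation: PeakComm→Band G ($779M), Meridian→Band C ($652M), VistaNet→Band F ($695M), NorthTel→Band E ($920M); total welfare W = $3046M.
NorthTel receives Band E at value $920M, so the others get W − 920 = $2126M.
Without NorthTel: best allocation of the remaining 3 bidders over all 4 bands is PeakComm→Band C ($972M), Meridian→Band E ($666M), VistaNet→Band F ($695M), total $2333M.
VCG payment = (others' best without NorthTel) − (others' welfare with NorthTel) = 2333 − 2126 = $207M.

NorthTel pays $207M.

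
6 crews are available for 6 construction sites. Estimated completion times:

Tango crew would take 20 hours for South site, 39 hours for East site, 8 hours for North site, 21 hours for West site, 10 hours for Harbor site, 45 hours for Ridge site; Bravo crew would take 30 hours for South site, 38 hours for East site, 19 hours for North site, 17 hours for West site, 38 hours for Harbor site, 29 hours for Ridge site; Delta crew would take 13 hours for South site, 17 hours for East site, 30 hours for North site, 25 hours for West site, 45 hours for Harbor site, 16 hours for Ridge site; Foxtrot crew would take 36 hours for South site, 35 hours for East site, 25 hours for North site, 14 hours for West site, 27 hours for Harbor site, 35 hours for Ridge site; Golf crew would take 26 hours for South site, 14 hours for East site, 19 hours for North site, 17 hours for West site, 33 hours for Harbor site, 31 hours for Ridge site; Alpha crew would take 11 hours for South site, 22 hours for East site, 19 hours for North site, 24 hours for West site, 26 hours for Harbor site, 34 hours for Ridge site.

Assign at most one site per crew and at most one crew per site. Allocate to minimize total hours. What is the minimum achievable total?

Min total: 84 hours

Treat this as an assignment problem: match each crew to one site.
Optimal: Tango crew→Harbor site (10 hours), Bravo crew→North site (19 hours), Delta crew→Ridge site (16 hours), Foxtrot crew→West site (14 hours), Golf crew→East site (14 hours), Alpha crew→South site (11 hours) — total 10+19+16+14+14+11 = 84 hours.
Row-greedy (each crew in turn takes its cheapest remaining site) gives 113 hours, worse by 29.
Next-best assignment: Tango crew→North site, Bravo crew→West site, Delta crew→Ridge site, Foxtrot crew→Harbor site, Golf crew→East site, Alpha crew→South site = 93 hours.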